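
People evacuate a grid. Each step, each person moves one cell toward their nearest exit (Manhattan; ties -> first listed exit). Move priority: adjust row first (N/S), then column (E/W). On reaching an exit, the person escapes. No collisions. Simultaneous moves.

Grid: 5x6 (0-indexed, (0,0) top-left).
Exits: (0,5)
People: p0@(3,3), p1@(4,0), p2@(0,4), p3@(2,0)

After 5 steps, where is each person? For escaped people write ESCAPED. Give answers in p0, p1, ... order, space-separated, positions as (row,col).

Step 1: p0:(3,3)->(2,3) | p1:(4,0)->(3,0) | p2:(0,4)->(0,5)->EXIT | p3:(2,0)->(1,0)
Step 2: p0:(2,3)->(1,3) | p1:(3,0)->(2,0) | p2:escaped | p3:(1,0)->(0,0)
Step 3: p0:(1,3)->(0,3) | p1:(2,0)->(1,0) | p2:escaped | p3:(0,0)->(0,1)
Step 4: p0:(0,3)->(0,4) | p1:(1,0)->(0,0) | p2:escaped | p3:(0,1)->(0,2)
Step 5: p0:(0,4)->(0,5)->EXIT | p1:(0,0)->(0,1) | p2:escaped | p3:(0,2)->(0,3)

ESCAPED (0,1) ESCAPED (0,3)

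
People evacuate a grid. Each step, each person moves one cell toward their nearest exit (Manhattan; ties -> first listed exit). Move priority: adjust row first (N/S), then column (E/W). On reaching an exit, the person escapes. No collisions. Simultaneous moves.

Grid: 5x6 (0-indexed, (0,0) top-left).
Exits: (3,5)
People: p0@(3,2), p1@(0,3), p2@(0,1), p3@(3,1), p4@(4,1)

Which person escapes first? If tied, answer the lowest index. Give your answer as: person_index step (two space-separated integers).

Answer: 0 3

Derivation:
Step 1: p0:(3,2)->(3,3) | p1:(0,3)->(1,3) | p2:(0,1)->(1,1) | p3:(3,1)->(3,2) | p4:(4,1)->(3,1)
Step 2: p0:(3,3)->(3,4) | p1:(1,3)->(2,3) | p2:(1,1)->(2,1) | p3:(3,2)->(3,3) | p4:(3,1)->(3,2)
Step 3: p0:(3,4)->(3,5)->EXIT | p1:(2,3)->(3,3) | p2:(2,1)->(3,1) | p3:(3,3)->(3,4) | p4:(3,2)->(3,3)
Step 4: p0:escaped | p1:(3,3)->(3,4) | p2:(3,1)->(3,2) | p3:(3,4)->(3,5)->EXIT | p4:(3,3)->(3,4)
Step 5: p0:escaped | p1:(3,4)->(3,5)->EXIT | p2:(3,2)->(3,3) | p3:escaped | p4:(3,4)->(3,5)->EXIT
Step 6: p0:escaped | p1:escaped | p2:(3,3)->(3,4) | p3:escaped | p4:escaped
Step 7: p0:escaped | p1:escaped | p2:(3,4)->(3,5)->EXIT | p3:escaped | p4:escaped
Exit steps: [3, 5, 7, 4, 5]
First to escape: p0 at step 3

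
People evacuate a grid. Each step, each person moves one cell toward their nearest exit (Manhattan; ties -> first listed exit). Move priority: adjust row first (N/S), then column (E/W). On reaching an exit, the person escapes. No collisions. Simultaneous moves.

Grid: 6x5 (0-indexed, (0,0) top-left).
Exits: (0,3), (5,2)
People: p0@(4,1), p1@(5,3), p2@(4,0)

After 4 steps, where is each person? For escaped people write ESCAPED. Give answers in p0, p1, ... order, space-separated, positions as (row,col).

Step 1: p0:(4,1)->(5,1) | p1:(5,3)->(5,2)->EXIT | p2:(4,0)->(5,0)
Step 2: p0:(5,1)->(5,2)->EXIT | p1:escaped | p2:(5,0)->(5,1)
Step 3: p0:escaped | p1:escaped | p2:(5,1)->(5,2)->EXIT

ESCAPED ESCAPED ESCAPED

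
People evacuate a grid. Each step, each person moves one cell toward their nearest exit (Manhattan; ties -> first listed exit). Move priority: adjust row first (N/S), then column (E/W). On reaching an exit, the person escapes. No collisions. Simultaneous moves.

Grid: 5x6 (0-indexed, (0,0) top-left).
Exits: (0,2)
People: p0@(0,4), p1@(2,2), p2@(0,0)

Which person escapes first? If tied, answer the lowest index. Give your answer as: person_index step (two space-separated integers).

Answer: 0 2

Derivation:
Step 1: p0:(0,4)->(0,3) | p1:(2,2)->(1,2) | p2:(0,0)->(0,1)
Step 2: p0:(0,3)->(0,2)->EXIT | p1:(1,2)->(0,2)->EXIT | p2:(0,1)->(0,2)->EXIT
Exit steps: [2, 2, 2]
First to escape: p0 at step 2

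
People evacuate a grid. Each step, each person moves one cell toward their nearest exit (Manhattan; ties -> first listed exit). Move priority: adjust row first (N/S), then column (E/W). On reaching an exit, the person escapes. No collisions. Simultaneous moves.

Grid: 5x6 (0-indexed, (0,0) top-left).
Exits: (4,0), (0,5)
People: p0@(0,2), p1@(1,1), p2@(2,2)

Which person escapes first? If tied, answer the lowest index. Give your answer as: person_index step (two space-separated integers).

Step 1: p0:(0,2)->(0,3) | p1:(1,1)->(2,1) | p2:(2,2)->(3,2)
Step 2: p0:(0,3)->(0,4) | p1:(2,1)->(3,1) | p2:(3,2)->(4,2)
Step 3: p0:(0,4)->(0,5)->EXIT | p1:(3,1)->(4,1) | p2:(4,2)->(4,1)
Step 4: p0:escaped | p1:(4,1)->(4,0)->EXIT | p2:(4,1)->(4,0)->EXIT
Exit steps: [3, 4, 4]
First to escape: p0 at step 3

Answer: 0 3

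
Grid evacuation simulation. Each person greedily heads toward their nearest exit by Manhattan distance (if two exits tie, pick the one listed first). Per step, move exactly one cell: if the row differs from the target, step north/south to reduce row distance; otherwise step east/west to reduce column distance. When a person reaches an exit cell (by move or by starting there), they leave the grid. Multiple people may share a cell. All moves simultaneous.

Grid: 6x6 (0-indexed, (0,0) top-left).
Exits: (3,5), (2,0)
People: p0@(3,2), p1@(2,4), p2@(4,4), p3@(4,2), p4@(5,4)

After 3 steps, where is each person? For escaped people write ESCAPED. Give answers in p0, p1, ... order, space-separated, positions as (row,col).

Step 1: p0:(3,2)->(3,3) | p1:(2,4)->(3,4) | p2:(4,4)->(3,4) | p3:(4,2)->(3,2) | p4:(5,4)->(4,4)
Step 2: p0:(3,3)->(3,4) | p1:(3,4)->(3,5)->EXIT | p2:(3,4)->(3,5)->EXIT | p3:(3,2)->(3,3) | p4:(4,4)->(3,4)
Step 3: p0:(3,4)->(3,5)->EXIT | p1:escaped | p2:escaped | p3:(3,3)->(3,4) | p4:(3,4)->(3,5)->EXIT

ESCAPED ESCAPED ESCAPED (3,4) ESCAPED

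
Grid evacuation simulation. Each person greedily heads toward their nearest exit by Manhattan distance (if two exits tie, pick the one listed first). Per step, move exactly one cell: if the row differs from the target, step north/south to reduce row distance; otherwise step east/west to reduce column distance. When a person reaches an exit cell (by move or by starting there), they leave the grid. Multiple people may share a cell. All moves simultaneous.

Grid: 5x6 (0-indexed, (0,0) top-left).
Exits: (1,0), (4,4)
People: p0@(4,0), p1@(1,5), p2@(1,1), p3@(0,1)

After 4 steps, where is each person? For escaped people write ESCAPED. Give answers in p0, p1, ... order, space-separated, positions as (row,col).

Step 1: p0:(4,0)->(3,0) | p1:(1,5)->(2,5) | p2:(1,1)->(1,0)->EXIT | p3:(0,1)->(1,1)
Step 2: p0:(3,0)->(2,0) | p1:(2,5)->(3,5) | p2:escaped | p3:(1,1)->(1,0)->EXIT
Step 3: p0:(2,0)->(1,0)->EXIT | p1:(3,5)->(4,5) | p2:escaped | p3:escaped
Step 4: p0:escaped | p1:(4,5)->(4,4)->EXIT | p2:escaped | p3:escaped

ESCAPED ESCAPED ESCAPED ESCAPED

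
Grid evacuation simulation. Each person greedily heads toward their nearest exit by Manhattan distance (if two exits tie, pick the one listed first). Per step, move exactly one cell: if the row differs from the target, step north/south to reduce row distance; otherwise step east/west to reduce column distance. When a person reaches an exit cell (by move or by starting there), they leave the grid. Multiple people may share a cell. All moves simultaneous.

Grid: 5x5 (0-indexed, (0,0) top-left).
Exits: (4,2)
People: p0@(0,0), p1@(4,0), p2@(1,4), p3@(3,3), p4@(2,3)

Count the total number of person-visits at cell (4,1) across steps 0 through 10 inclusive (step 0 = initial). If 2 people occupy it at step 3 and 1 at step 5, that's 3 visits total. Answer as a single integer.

Answer: 2

Derivation:
Step 0: p0@(0,0) p1@(4,0) p2@(1,4) p3@(3,3) p4@(2,3) -> at (4,1): 0 [-], cum=0
Step 1: p0@(1,0) p1@(4,1) p2@(2,4) p3@(4,3) p4@(3,3) -> at (4,1): 1 [p1], cum=1
Step 2: p0@(2,0) p1@ESC p2@(3,4) p3@ESC p4@(4,3) -> at (4,1): 0 [-], cum=1
Step 3: p0@(3,0) p1@ESC p2@(4,4) p3@ESC p4@ESC -> at (4,1): 0 [-], cum=1
Step 4: p0@(4,0) p1@ESC p2@(4,3) p3@ESC p4@ESC -> at (4,1): 0 [-], cum=1
Step 5: p0@(4,1) p1@ESC p2@ESC p3@ESC p4@ESC -> at (4,1): 1 [p0], cum=2
Step 6: p0@ESC p1@ESC p2@ESC p3@ESC p4@ESC -> at (4,1): 0 [-], cum=2
Total visits = 2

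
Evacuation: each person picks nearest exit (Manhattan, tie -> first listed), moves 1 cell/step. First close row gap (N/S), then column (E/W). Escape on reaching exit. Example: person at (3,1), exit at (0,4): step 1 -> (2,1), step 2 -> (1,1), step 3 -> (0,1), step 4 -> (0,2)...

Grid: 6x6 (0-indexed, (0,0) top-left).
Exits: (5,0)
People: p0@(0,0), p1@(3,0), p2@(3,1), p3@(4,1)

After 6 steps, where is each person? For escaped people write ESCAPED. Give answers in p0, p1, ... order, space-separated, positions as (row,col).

Step 1: p0:(0,0)->(1,0) | p1:(3,0)->(4,0) | p2:(3,1)->(4,1) | p3:(4,1)->(5,1)
Step 2: p0:(1,0)->(2,0) | p1:(4,0)->(5,0)->EXIT | p2:(4,1)->(5,1) | p3:(5,1)->(5,0)->EXIT
Step 3: p0:(2,0)->(3,0) | p1:escaped | p2:(5,1)->(5,0)->EXIT | p3:escaped
Step 4: p0:(3,0)->(4,0) | p1:escaped | p2:escaped | p3:escaped
Step 5: p0:(4,0)->(5,0)->EXIT | p1:escaped | p2:escaped | p3:escaped

ESCAPED ESCAPED ESCAPED ESCAPED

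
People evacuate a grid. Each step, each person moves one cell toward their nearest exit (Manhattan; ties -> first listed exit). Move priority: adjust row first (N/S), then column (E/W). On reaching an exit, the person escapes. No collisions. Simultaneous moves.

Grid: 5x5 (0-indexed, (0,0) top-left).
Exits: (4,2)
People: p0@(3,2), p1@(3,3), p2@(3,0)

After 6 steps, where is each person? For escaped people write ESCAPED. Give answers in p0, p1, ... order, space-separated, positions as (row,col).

Step 1: p0:(3,2)->(4,2)->EXIT | p1:(3,3)->(4,3) | p2:(3,0)->(4,0)
Step 2: p0:escaped | p1:(4,3)->(4,2)->EXIT | p2:(4,0)->(4,1)
Step 3: p0:escaped | p1:escaped | p2:(4,1)->(4,2)->EXIT

ESCAPED ESCAPED ESCAPED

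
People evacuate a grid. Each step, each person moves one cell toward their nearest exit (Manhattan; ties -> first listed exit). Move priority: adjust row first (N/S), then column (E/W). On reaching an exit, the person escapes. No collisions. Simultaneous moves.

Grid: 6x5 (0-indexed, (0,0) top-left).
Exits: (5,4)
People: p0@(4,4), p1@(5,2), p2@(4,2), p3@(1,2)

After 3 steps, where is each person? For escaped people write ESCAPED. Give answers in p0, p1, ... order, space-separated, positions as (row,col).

Step 1: p0:(4,4)->(5,4)->EXIT | p1:(5,2)->(5,3) | p2:(4,2)->(5,2) | p3:(1,2)->(2,2)
Step 2: p0:escaped | p1:(5,3)->(5,4)->EXIT | p2:(5,2)->(5,3) | p3:(2,2)->(3,2)
Step 3: p0:escaped | p1:escaped | p2:(5,3)->(5,4)->EXIT | p3:(3,2)->(4,2)

ESCAPED ESCAPED ESCAPED (4,2)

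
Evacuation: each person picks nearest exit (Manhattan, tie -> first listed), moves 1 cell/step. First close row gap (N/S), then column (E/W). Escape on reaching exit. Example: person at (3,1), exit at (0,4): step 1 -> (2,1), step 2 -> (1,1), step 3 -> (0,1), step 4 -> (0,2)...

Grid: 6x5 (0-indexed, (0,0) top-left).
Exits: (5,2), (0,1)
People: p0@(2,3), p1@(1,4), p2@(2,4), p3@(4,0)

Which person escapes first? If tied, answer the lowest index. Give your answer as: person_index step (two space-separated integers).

Answer: 3 3

Derivation:
Step 1: p0:(2,3)->(3,3) | p1:(1,4)->(0,4) | p2:(2,4)->(3,4) | p3:(4,0)->(5,0)
Step 2: p0:(3,3)->(4,3) | p1:(0,4)->(0,3) | p2:(3,4)->(4,4) | p3:(5,0)->(5,1)
Step 3: p0:(4,3)->(5,3) | p1:(0,3)->(0,2) | p2:(4,4)->(5,4) | p3:(5,1)->(5,2)->EXIT
Step 4: p0:(5,3)->(5,2)->EXIT | p1:(0,2)->(0,1)->EXIT | p2:(5,4)->(5,3) | p3:escaped
Step 5: p0:escaped | p1:escaped | p2:(5,3)->(5,2)->EXIT | p3:escaped
Exit steps: [4, 4, 5, 3]
First to escape: p3 at step 3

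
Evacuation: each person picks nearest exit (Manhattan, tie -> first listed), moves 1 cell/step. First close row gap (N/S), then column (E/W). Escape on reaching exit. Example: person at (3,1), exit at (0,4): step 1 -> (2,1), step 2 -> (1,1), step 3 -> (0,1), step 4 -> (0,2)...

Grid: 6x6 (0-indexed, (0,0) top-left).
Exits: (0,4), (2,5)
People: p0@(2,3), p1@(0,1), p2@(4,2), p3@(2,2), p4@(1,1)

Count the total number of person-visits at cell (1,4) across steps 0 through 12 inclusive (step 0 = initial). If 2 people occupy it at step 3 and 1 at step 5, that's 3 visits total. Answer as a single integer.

Step 0: p0@(2,3) p1@(0,1) p2@(4,2) p3@(2,2) p4@(1,1) -> at (1,4): 0 [-], cum=0
Step 1: p0@(2,4) p1@(0,2) p2@(3,2) p3@(2,3) p4@(0,1) -> at (1,4): 0 [-], cum=0
Step 2: p0@ESC p1@(0,3) p2@(2,2) p3@(2,4) p4@(0,2) -> at (1,4): 0 [-], cum=0
Step 3: p0@ESC p1@ESC p2@(2,3) p3@ESC p4@(0,3) -> at (1,4): 0 [-], cum=0
Step 4: p0@ESC p1@ESC p2@(2,4) p3@ESC p4@ESC -> at (1,4): 0 [-], cum=0
Step 5: p0@ESC p1@ESC p2@ESC p3@ESC p4@ESC -> at (1,4): 0 [-], cum=0
Total visits = 0

Answer: 0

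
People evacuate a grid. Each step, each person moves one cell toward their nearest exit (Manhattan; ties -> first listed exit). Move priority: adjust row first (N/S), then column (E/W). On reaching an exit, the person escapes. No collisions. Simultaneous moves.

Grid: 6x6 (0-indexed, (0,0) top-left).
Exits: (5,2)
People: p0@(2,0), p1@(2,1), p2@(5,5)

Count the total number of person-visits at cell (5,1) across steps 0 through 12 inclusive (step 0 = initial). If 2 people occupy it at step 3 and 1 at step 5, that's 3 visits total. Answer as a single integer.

Step 0: p0@(2,0) p1@(2,1) p2@(5,5) -> at (5,1): 0 [-], cum=0
Step 1: p0@(3,0) p1@(3,1) p2@(5,4) -> at (5,1): 0 [-], cum=0
Step 2: p0@(4,0) p1@(4,1) p2@(5,3) -> at (5,1): 0 [-], cum=0
Step 3: p0@(5,0) p1@(5,1) p2@ESC -> at (5,1): 1 [p1], cum=1
Step 4: p0@(5,1) p1@ESC p2@ESC -> at (5,1): 1 [p0], cum=2
Step 5: p0@ESC p1@ESC p2@ESC -> at (5,1): 0 [-], cum=2
Total visits = 2

Answer: 2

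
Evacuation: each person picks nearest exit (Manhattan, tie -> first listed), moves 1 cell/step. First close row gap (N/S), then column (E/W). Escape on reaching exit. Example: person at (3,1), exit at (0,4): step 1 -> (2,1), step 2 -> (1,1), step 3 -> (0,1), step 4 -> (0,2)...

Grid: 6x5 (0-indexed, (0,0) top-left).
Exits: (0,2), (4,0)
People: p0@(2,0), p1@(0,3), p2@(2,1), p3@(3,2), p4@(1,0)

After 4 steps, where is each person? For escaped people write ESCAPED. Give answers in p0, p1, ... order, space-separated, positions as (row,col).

Step 1: p0:(2,0)->(3,0) | p1:(0,3)->(0,2)->EXIT | p2:(2,1)->(1,1) | p3:(3,2)->(2,2) | p4:(1,0)->(0,0)
Step 2: p0:(3,0)->(4,0)->EXIT | p1:escaped | p2:(1,1)->(0,1) | p3:(2,2)->(1,2) | p4:(0,0)->(0,1)
Step 3: p0:escaped | p1:escaped | p2:(0,1)->(0,2)->EXIT | p3:(1,2)->(0,2)->EXIT | p4:(0,1)->(0,2)->EXIT

ESCAPED ESCAPED ESCAPED ESCAPED ESCAPED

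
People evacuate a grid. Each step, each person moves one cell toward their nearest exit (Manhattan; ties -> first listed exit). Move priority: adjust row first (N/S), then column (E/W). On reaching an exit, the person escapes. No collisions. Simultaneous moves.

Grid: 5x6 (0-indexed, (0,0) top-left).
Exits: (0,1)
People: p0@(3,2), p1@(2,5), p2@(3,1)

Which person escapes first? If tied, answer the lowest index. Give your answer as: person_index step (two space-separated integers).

Answer: 2 3

Derivation:
Step 1: p0:(3,2)->(2,2) | p1:(2,5)->(1,5) | p2:(3,1)->(2,1)
Step 2: p0:(2,2)->(1,2) | p1:(1,5)->(0,5) | p2:(2,1)->(1,1)
Step 3: p0:(1,2)->(0,2) | p1:(0,5)->(0,4) | p2:(1,1)->(0,1)->EXIT
Step 4: p0:(0,2)->(0,1)->EXIT | p1:(0,4)->(0,3) | p2:escaped
Step 5: p0:escaped | p1:(0,3)->(0,2) | p2:escaped
Step 6: p0:escaped | p1:(0,2)->(0,1)->EXIT | p2:escaped
Exit steps: [4, 6, 3]
First to escape: p2 at step 3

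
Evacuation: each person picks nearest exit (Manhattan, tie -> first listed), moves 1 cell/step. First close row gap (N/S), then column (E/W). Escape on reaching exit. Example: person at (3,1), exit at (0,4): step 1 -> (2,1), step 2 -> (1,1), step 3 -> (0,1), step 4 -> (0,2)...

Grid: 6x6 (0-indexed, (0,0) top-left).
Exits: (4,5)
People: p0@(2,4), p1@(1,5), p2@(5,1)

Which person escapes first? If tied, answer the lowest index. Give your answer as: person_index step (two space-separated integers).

Answer: 0 3

Derivation:
Step 1: p0:(2,4)->(3,4) | p1:(1,5)->(2,5) | p2:(5,1)->(4,1)
Step 2: p0:(3,4)->(4,4) | p1:(2,5)->(3,5) | p2:(4,1)->(4,2)
Step 3: p0:(4,4)->(4,5)->EXIT | p1:(3,5)->(4,5)->EXIT | p2:(4,2)->(4,3)
Step 4: p0:escaped | p1:escaped | p2:(4,3)->(4,4)
Step 5: p0:escaped | p1:escaped | p2:(4,4)->(4,5)->EXIT
Exit steps: [3, 3, 5]
First to escape: p0 at step 3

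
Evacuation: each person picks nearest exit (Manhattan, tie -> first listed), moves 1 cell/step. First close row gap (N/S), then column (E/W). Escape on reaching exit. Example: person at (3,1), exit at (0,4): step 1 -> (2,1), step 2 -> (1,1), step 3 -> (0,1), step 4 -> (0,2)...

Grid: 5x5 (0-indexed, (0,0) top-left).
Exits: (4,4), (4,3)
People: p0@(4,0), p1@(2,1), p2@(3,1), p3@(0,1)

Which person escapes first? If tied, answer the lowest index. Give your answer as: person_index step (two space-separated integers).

Answer: 0 3

Derivation:
Step 1: p0:(4,0)->(4,1) | p1:(2,1)->(3,1) | p2:(3,1)->(4,1) | p3:(0,1)->(1,1)
Step 2: p0:(4,1)->(4,2) | p1:(3,1)->(4,1) | p2:(4,1)->(4,2) | p3:(1,1)->(2,1)
Step 3: p0:(4,2)->(4,3)->EXIT | p1:(4,1)->(4,2) | p2:(4,2)->(4,3)->EXIT | p3:(2,1)->(3,1)
Step 4: p0:escaped | p1:(4,2)->(4,3)->EXIT | p2:escaped | p3:(3,1)->(4,1)
Step 5: p0:escaped | p1:escaped | p2:escaped | p3:(4,1)->(4,2)
Step 6: p0:escaped | p1:escaped | p2:escaped | p3:(4,2)->(4,3)->EXIT
Exit steps: [3, 4, 3, 6]
First to escape: p0 at step 3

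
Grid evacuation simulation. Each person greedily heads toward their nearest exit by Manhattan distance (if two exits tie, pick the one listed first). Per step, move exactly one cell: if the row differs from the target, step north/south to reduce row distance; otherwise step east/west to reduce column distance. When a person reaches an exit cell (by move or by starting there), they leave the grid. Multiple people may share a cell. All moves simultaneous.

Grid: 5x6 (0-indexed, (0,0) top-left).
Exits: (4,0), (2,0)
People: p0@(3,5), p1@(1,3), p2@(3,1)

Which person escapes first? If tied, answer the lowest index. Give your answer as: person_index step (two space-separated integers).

Answer: 2 2

Derivation:
Step 1: p0:(3,5)->(4,5) | p1:(1,3)->(2,3) | p2:(3,1)->(4,1)
Step 2: p0:(4,5)->(4,4) | p1:(2,3)->(2,2) | p2:(4,1)->(4,0)->EXIT
Step 3: p0:(4,4)->(4,3) | p1:(2,2)->(2,1) | p2:escaped
Step 4: p0:(4,3)->(4,2) | p1:(2,1)->(2,0)->EXIT | p2:escaped
Step 5: p0:(4,2)->(4,1) | p1:escaped | p2:escaped
Step 6: p0:(4,1)->(4,0)->EXIT | p1:escaped | p2:escaped
Exit steps: [6, 4, 2]
First to escape: p2 at step 2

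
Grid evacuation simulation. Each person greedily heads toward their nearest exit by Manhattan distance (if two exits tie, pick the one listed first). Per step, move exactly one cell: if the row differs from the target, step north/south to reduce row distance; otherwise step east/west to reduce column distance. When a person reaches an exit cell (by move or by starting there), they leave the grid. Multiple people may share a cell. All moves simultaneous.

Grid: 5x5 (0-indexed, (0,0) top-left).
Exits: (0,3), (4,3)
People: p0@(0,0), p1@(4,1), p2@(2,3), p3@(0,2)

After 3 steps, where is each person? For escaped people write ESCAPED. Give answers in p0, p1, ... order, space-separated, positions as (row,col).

Step 1: p0:(0,0)->(0,1) | p1:(4,1)->(4,2) | p2:(2,3)->(1,3) | p3:(0,2)->(0,3)->EXIT
Step 2: p0:(0,1)->(0,2) | p1:(4,2)->(4,3)->EXIT | p2:(1,3)->(0,3)->EXIT | p3:escaped
Step 3: p0:(0,2)->(0,3)->EXIT | p1:escaped | p2:escaped | p3:escaped

ESCAPED ESCAPED ESCAPED ESCAPED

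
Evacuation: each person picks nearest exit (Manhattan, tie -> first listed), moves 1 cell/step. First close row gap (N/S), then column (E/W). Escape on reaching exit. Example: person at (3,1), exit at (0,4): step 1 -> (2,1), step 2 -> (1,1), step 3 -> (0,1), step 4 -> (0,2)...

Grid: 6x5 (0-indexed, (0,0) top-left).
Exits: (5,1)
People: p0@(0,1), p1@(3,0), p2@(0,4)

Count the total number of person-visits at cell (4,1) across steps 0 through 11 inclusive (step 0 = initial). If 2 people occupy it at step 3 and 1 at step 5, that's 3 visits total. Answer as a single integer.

Step 0: p0@(0,1) p1@(3,0) p2@(0,4) -> at (4,1): 0 [-], cum=0
Step 1: p0@(1,1) p1@(4,0) p2@(1,4) -> at (4,1): 0 [-], cum=0
Step 2: p0@(2,1) p1@(5,0) p2@(2,4) -> at (4,1): 0 [-], cum=0
Step 3: p0@(3,1) p1@ESC p2@(3,4) -> at (4,1): 0 [-], cum=0
Step 4: p0@(4,1) p1@ESC p2@(4,4) -> at (4,1): 1 [p0], cum=1
Step 5: p0@ESC p1@ESC p2@(5,4) -> at (4,1): 0 [-], cum=1
Step 6: p0@ESC p1@ESC p2@(5,3) -> at (4,1): 0 [-], cum=1
Step 7: p0@ESC p1@ESC p2@(5,2) -> at (4,1): 0 [-], cum=1
Step 8: p0@ESC p1@ESC p2@ESC -> at (4,1): 0 [-], cum=1
Total visits = 1

Answer: 1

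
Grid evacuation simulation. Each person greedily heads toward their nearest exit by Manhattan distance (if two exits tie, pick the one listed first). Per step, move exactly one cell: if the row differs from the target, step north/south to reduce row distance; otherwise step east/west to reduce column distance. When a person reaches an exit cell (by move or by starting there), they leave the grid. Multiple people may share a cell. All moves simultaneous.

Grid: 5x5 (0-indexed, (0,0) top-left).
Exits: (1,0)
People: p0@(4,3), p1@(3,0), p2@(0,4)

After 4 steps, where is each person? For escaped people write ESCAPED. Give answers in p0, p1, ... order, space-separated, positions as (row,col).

Step 1: p0:(4,3)->(3,3) | p1:(3,0)->(2,0) | p2:(0,4)->(1,4)
Step 2: p0:(3,3)->(2,3) | p1:(2,0)->(1,0)->EXIT | p2:(1,4)->(1,3)
Step 3: p0:(2,3)->(1,3) | p1:escaped | p2:(1,3)->(1,2)
Step 4: p0:(1,3)->(1,2) | p1:escaped | p2:(1,2)->(1,1)

(1,2) ESCAPED (1,1)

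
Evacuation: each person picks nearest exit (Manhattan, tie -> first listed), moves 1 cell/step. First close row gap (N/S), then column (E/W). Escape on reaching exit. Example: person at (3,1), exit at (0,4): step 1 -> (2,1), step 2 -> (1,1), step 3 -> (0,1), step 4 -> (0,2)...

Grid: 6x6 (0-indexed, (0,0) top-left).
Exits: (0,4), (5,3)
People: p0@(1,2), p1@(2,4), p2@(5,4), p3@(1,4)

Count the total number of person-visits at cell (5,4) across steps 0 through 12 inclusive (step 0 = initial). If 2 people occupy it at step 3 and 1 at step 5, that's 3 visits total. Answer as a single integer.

Answer: 1

Derivation:
Step 0: p0@(1,2) p1@(2,4) p2@(5,4) p3@(1,4) -> at (5,4): 1 [p2], cum=1
Step 1: p0@(0,2) p1@(1,4) p2@ESC p3@ESC -> at (5,4): 0 [-], cum=1
Step 2: p0@(0,3) p1@ESC p2@ESC p3@ESC -> at (5,4): 0 [-], cum=1
Step 3: p0@ESC p1@ESC p2@ESC p3@ESC -> at (5,4): 0 [-], cum=1
Total visits = 1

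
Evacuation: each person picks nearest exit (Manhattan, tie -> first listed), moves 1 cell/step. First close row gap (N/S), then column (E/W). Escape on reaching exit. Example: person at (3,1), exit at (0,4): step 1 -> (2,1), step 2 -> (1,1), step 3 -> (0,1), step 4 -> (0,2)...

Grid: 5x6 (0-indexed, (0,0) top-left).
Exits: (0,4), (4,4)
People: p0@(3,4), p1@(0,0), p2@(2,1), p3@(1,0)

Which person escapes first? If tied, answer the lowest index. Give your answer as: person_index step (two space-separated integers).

Step 1: p0:(3,4)->(4,4)->EXIT | p1:(0,0)->(0,1) | p2:(2,1)->(1,1) | p3:(1,0)->(0,0)
Step 2: p0:escaped | p1:(0,1)->(0,2) | p2:(1,1)->(0,1) | p3:(0,0)->(0,1)
Step 3: p0:escaped | p1:(0,2)->(0,3) | p2:(0,1)->(0,2) | p3:(0,1)->(0,2)
Step 4: p0:escaped | p1:(0,3)->(0,4)->EXIT | p2:(0,2)->(0,3) | p3:(0,2)->(0,3)
Step 5: p0:escaped | p1:escaped | p2:(0,3)->(0,4)->EXIT | p3:(0,3)->(0,4)->EXIT
Exit steps: [1, 4, 5, 5]
First to escape: p0 at step 1

Answer: 0 1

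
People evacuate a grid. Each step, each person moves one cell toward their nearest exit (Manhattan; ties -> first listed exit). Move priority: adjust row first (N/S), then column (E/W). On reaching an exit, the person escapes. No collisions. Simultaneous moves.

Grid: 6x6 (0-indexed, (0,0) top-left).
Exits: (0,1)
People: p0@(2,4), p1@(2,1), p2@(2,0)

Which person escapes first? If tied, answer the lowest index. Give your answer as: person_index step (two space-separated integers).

Step 1: p0:(2,4)->(1,4) | p1:(2,1)->(1,1) | p2:(2,0)->(1,0)
Step 2: p0:(1,4)->(0,4) | p1:(1,1)->(0,1)->EXIT | p2:(1,0)->(0,0)
Step 3: p0:(0,4)->(0,3) | p1:escaped | p2:(0,0)->(0,1)->EXIT
Step 4: p0:(0,3)->(0,2) | p1:escaped | p2:escaped
Step 5: p0:(0,2)->(0,1)->EXIT | p1:escaped | p2:escaped
Exit steps: [5, 2, 3]
First to escape: p1 at step 2

Answer: 1 2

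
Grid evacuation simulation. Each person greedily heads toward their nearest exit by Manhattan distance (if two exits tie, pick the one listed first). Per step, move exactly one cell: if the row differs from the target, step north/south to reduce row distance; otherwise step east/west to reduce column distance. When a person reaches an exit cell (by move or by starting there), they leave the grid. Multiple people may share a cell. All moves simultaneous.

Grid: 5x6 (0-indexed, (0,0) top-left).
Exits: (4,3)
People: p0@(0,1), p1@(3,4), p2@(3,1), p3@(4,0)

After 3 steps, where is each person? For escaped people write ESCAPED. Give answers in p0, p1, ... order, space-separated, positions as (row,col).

Step 1: p0:(0,1)->(1,1) | p1:(3,4)->(4,4) | p2:(3,1)->(4,1) | p3:(4,0)->(4,1)
Step 2: p0:(1,1)->(2,1) | p1:(4,4)->(4,3)->EXIT | p2:(4,1)->(4,2) | p3:(4,1)->(4,2)
Step 3: p0:(2,1)->(3,1) | p1:escaped | p2:(4,2)->(4,3)->EXIT | p3:(4,2)->(4,3)->EXIT

(3,1) ESCAPED ESCAPED ESCAPED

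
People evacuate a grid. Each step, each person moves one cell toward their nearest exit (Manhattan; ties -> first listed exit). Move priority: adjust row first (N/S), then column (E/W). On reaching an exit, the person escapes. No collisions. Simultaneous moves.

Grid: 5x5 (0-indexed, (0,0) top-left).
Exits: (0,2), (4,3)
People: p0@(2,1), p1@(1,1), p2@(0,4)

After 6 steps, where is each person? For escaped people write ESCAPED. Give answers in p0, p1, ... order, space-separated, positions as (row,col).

Step 1: p0:(2,1)->(1,1) | p1:(1,1)->(0,1) | p2:(0,4)->(0,3)
Step 2: p0:(1,1)->(0,1) | p1:(0,1)->(0,2)->EXIT | p2:(0,3)->(0,2)->EXIT
Step 3: p0:(0,1)->(0,2)->EXIT | p1:escaped | p2:escaped

ESCAPED ESCAPED ESCAPED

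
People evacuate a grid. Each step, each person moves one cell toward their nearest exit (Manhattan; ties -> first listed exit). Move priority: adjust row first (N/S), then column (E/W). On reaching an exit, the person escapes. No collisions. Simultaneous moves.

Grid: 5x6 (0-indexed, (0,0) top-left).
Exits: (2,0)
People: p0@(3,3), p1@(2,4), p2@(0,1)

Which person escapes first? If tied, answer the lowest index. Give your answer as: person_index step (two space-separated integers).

Answer: 2 3

Derivation:
Step 1: p0:(3,3)->(2,3) | p1:(2,4)->(2,3) | p2:(0,1)->(1,1)
Step 2: p0:(2,3)->(2,2) | p1:(2,3)->(2,2) | p2:(1,1)->(2,1)
Step 3: p0:(2,2)->(2,1) | p1:(2,2)->(2,1) | p2:(2,1)->(2,0)->EXIT
Step 4: p0:(2,1)->(2,0)->EXIT | p1:(2,1)->(2,0)->EXIT | p2:escaped
Exit steps: [4, 4, 3]
First to escape: p2 at step 3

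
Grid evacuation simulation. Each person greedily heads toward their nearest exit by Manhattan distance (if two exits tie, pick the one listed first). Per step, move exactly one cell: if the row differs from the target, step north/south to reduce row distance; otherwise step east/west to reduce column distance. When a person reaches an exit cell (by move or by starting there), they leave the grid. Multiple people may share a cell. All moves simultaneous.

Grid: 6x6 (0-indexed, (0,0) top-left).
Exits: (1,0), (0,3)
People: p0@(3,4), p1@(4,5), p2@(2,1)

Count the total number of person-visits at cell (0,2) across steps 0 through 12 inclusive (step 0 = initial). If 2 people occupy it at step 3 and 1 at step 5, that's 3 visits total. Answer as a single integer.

Step 0: p0@(3,4) p1@(4,5) p2@(2,1) -> at (0,2): 0 [-], cum=0
Step 1: p0@(2,4) p1@(3,5) p2@(1,1) -> at (0,2): 0 [-], cum=0
Step 2: p0@(1,4) p1@(2,5) p2@ESC -> at (0,2): 0 [-], cum=0
Step 3: p0@(0,4) p1@(1,5) p2@ESC -> at (0,2): 0 [-], cum=0
Step 4: p0@ESC p1@(0,5) p2@ESC -> at (0,2): 0 [-], cum=0
Step 5: p0@ESC p1@(0,4) p2@ESC -> at (0,2): 0 [-], cum=0
Step 6: p0@ESC p1@ESC p2@ESC -> at (0,2): 0 [-], cum=0
Total visits = 0

Answer: 0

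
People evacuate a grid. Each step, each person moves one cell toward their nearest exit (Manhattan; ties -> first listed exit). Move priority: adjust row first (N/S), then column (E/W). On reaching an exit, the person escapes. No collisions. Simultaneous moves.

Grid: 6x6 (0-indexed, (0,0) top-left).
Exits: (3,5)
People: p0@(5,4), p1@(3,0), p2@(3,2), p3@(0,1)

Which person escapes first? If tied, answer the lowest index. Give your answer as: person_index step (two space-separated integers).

Step 1: p0:(5,4)->(4,4) | p1:(3,0)->(3,1) | p2:(3,2)->(3,3) | p3:(0,1)->(1,1)
Step 2: p0:(4,4)->(3,4) | p1:(3,1)->(3,2) | p2:(3,3)->(3,4) | p3:(1,1)->(2,1)
Step 3: p0:(3,4)->(3,5)->EXIT | p1:(3,2)->(3,3) | p2:(3,4)->(3,5)->EXIT | p3:(2,1)->(3,1)
Step 4: p0:escaped | p1:(3,3)->(3,4) | p2:escaped | p3:(3,1)->(3,2)
Step 5: p0:escaped | p1:(3,4)->(3,5)->EXIT | p2:escaped | p3:(3,2)->(3,3)
Step 6: p0:escaped | p1:escaped | p2:escaped | p3:(3,3)->(3,4)
Step 7: p0:escaped | p1:escaped | p2:escaped | p3:(3,4)->(3,5)->EXIT
Exit steps: [3, 5, 3, 7]
First to escape: p0 at step 3

Answer: 0 3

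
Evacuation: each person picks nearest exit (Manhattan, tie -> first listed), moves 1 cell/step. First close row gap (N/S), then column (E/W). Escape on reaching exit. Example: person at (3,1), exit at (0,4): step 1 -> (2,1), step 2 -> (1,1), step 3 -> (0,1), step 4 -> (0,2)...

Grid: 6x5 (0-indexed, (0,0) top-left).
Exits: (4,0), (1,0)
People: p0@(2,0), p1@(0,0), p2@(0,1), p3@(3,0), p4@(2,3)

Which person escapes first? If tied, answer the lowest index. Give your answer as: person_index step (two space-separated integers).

Answer: 0 1

Derivation:
Step 1: p0:(2,0)->(1,0)->EXIT | p1:(0,0)->(1,0)->EXIT | p2:(0,1)->(1,1) | p3:(3,0)->(4,0)->EXIT | p4:(2,3)->(1,3)
Step 2: p0:escaped | p1:escaped | p2:(1,1)->(1,0)->EXIT | p3:escaped | p4:(1,3)->(1,2)
Step 3: p0:escaped | p1:escaped | p2:escaped | p3:escaped | p4:(1,2)->(1,1)
Step 4: p0:escaped | p1:escaped | p2:escaped | p3:escaped | p4:(1,1)->(1,0)->EXIT
Exit steps: [1, 1, 2, 1, 4]
First to escape: p0 at step 1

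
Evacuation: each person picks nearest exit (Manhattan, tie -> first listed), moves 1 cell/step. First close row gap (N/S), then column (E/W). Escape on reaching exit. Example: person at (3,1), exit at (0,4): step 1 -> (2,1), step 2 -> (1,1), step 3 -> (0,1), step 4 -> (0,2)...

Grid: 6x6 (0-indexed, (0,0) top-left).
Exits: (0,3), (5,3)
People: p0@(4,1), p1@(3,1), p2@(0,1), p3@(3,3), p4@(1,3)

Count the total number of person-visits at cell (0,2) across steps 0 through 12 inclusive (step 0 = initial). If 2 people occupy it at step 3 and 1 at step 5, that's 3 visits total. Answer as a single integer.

Step 0: p0@(4,1) p1@(3,1) p2@(0,1) p3@(3,3) p4@(1,3) -> at (0,2): 0 [-], cum=0
Step 1: p0@(5,1) p1@(4,1) p2@(0,2) p3@(4,3) p4@ESC -> at (0,2): 1 [p2], cum=1
Step 2: p0@(5,2) p1@(5,1) p2@ESC p3@ESC p4@ESC -> at (0,2): 0 [-], cum=1
Step 3: p0@ESC p1@(5,2) p2@ESC p3@ESC p4@ESC -> at (0,2): 0 [-], cum=1
Step 4: p0@ESC p1@ESC p2@ESC p3@ESC p4@ESC -> at (0,2): 0 [-], cum=1
Total visits = 1

Answer: 1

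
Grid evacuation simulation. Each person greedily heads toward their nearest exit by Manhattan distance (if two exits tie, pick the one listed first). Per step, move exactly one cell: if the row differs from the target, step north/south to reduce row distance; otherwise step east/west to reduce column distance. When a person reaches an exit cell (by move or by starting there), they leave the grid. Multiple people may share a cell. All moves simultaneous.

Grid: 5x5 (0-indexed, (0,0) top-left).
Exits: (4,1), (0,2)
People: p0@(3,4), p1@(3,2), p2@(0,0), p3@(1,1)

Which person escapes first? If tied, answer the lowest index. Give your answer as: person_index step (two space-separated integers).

Answer: 1 2

Derivation:
Step 1: p0:(3,4)->(4,4) | p1:(3,2)->(4,2) | p2:(0,0)->(0,1) | p3:(1,1)->(0,1)
Step 2: p0:(4,4)->(4,3) | p1:(4,2)->(4,1)->EXIT | p2:(0,1)->(0,2)->EXIT | p3:(0,1)->(0,2)->EXIT
Step 3: p0:(4,3)->(4,2) | p1:escaped | p2:escaped | p3:escaped
Step 4: p0:(4,2)->(4,1)->EXIT | p1:escaped | p2:escaped | p3:escaped
Exit steps: [4, 2, 2, 2]
First to escape: p1 at step 2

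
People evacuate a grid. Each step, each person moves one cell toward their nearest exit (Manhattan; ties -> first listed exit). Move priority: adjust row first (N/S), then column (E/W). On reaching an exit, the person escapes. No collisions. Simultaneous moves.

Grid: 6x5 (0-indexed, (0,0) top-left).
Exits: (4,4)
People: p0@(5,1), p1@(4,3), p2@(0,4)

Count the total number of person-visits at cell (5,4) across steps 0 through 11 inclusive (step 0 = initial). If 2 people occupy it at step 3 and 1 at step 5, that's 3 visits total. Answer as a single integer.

Answer: 0

Derivation:
Step 0: p0@(5,1) p1@(4,3) p2@(0,4) -> at (5,4): 0 [-], cum=0
Step 1: p0@(4,1) p1@ESC p2@(1,4) -> at (5,4): 0 [-], cum=0
Step 2: p0@(4,2) p1@ESC p2@(2,4) -> at (5,4): 0 [-], cum=0
Step 3: p0@(4,3) p1@ESC p2@(3,4) -> at (5,4): 0 [-], cum=0
Step 4: p0@ESC p1@ESC p2@ESC -> at (5,4): 0 [-], cum=0
Total visits = 0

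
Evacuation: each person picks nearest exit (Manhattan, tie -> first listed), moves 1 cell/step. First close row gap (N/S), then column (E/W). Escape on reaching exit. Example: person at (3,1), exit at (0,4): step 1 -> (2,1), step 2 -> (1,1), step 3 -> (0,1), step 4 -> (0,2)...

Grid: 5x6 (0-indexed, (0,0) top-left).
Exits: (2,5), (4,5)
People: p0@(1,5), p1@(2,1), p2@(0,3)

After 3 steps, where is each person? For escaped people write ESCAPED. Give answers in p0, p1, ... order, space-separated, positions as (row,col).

Step 1: p0:(1,5)->(2,5)->EXIT | p1:(2,1)->(2,2) | p2:(0,3)->(1,3)
Step 2: p0:escaped | p1:(2,2)->(2,3) | p2:(1,3)->(2,3)
Step 3: p0:escaped | p1:(2,3)->(2,4) | p2:(2,3)->(2,4)

ESCAPED (2,4) (2,4)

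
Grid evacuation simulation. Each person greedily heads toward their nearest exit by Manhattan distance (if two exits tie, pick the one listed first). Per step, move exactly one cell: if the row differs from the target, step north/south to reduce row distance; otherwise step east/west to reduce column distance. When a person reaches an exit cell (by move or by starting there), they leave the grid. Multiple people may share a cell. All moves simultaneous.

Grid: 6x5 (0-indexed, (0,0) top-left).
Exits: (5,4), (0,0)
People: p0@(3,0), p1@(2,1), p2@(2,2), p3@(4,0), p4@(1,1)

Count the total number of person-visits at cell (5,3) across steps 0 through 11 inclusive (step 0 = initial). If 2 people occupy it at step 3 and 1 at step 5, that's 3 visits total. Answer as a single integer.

Answer: 0

Derivation:
Step 0: p0@(3,0) p1@(2,1) p2@(2,2) p3@(4,0) p4@(1,1) -> at (5,3): 0 [-], cum=0
Step 1: p0@(2,0) p1@(1,1) p2@(1,2) p3@(3,0) p4@(0,1) -> at (5,3): 0 [-], cum=0
Step 2: p0@(1,0) p1@(0,1) p2@(0,2) p3@(2,0) p4@ESC -> at (5,3): 0 [-], cum=0
Step 3: p0@ESC p1@ESC p2@(0,1) p3@(1,0) p4@ESC -> at (5,3): 0 [-], cum=0
Step 4: p0@ESC p1@ESC p2@ESC p3@ESC p4@ESC -> at (5,3): 0 [-], cum=0
Total visits = 0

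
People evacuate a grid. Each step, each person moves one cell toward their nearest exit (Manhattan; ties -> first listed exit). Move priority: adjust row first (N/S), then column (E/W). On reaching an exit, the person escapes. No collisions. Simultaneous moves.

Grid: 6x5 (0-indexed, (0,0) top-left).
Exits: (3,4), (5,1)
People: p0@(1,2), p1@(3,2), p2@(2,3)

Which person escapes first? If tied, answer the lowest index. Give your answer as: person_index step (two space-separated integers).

Step 1: p0:(1,2)->(2,2) | p1:(3,2)->(3,3) | p2:(2,3)->(3,3)
Step 2: p0:(2,2)->(3,2) | p1:(3,3)->(3,4)->EXIT | p2:(3,3)->(3,4)->EXIT
Step 3: p0:(3,2)->(3,3) | p1:escaped | p2:escaped
Step 4: p0:(3,3)->(3,4)->EXIT | p1:escaped | p2:escaped
Exit steps: [4, 2, 2]
First to escape: p1 at step 2

Answer: 1 2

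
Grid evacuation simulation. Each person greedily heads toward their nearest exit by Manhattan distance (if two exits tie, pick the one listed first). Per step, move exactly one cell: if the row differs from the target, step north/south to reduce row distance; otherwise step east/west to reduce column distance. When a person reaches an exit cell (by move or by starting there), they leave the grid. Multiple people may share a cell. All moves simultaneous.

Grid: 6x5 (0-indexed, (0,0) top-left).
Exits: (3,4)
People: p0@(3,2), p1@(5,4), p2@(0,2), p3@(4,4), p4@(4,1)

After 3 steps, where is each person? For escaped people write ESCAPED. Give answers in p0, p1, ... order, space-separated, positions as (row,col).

Step 1: p0:(3,2)->(3,3) | p1:(5,4)->(4,4) | p2:(0,2)->(1,2) | p3:(4,4)->(3,4)->EXIT | p4:(4,1)->(3,1)
Step 2: p0:(3,3)->(3,4)->EXIT | p1:(4,4)->(3,4)->EXIT | p2:(1,2)->(2,2) | p3:escaped | p4:(3,1)->(3,2)
Step 3: p0:escaped | p1:escaped | p2:(2,2)->(3,2) | p3:escaped | p4:(3,2)->(3,3)

ESCAPED ESCAPED (3,2) ESCAPED (3,3)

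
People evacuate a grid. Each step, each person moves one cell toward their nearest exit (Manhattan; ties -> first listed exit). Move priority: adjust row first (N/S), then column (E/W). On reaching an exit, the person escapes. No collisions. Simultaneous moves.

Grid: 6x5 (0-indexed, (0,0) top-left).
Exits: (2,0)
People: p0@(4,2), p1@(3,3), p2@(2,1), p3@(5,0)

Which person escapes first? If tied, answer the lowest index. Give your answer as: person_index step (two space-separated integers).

Step 1: p0:(4,2)->(3,2) | p1:(3,3)->(2,3) | p2:(2,1)->(2,0)->EXIT | p3:(5,0)->(4,0)
Step 2: p0:(3,2)->(2,2) | p1:(2,3)->(2,2) | p2:escaped | p3:(4,0)->(3,0)
Step 3: p0:(2,2)->(2,1) | p1:(2,2)->(2,1) | p2:escaped | p3:(3,0)->(2,0)->EXIT
Step 4: p0:(2,1)->(2,0)->EXIT | p1:(2,1)->(2,0)->EXIT | p2:escaped | p3:escaped
Exit steps: [4, 4, 1, 3]
First to escape: p2 at step 1

Answer: 2 1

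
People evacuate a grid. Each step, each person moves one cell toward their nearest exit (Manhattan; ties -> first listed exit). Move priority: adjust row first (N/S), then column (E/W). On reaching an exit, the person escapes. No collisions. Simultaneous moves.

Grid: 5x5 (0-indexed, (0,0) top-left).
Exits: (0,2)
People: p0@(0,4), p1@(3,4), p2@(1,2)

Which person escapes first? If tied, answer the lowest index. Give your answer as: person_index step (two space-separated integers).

Step 1: p0:(0,4)->(0,3) | p1:(3,4)->(2,4) | p2:(1,2)->(0,2)->EXIT
Step 2: p0:(0,3)->(0,2)->EXIT | p1:(2,4)->(1,4) | p2:escaped
Step 3: p0:escaped | p1:(1,4)->(0,4) | p2:escaped
Step 4: p0:escaped | p1:(0,4)->(0,3) | p2:escaped
Step 5: p0:escaped | p1:(0,3)->(0,2)->EXIT | p2:escaped
Exit steps: [2, 5, 1]
First to escape: p2 at step 1

Answer: 2 1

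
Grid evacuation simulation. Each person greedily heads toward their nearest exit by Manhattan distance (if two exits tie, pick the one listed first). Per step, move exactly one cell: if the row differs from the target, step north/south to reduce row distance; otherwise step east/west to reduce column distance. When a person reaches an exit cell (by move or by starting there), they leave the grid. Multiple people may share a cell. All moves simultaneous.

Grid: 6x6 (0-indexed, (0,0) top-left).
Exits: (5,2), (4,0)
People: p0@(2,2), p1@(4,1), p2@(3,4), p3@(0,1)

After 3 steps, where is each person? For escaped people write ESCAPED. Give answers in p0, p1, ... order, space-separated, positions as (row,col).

Step 1: p0:(2,2)->(3,2) | p1:(4,1)->(4,0)->EXIT | p2:(3,4)->(4,4) | p3:(0,1)->(1,1)
Step 2: p0:(3,2)->(4,2) | p1:escaped | p2:(4,4)->(5,4) | p3:(1,1)->(2,1)
Step 3: p0:(4,2)->(5,2)->EXIT | p1:escaped | p2:(5,4)->(5,3) | p3:(2,1)->(3,1)

ESCAPED ESCAPED (5,3) (3,1)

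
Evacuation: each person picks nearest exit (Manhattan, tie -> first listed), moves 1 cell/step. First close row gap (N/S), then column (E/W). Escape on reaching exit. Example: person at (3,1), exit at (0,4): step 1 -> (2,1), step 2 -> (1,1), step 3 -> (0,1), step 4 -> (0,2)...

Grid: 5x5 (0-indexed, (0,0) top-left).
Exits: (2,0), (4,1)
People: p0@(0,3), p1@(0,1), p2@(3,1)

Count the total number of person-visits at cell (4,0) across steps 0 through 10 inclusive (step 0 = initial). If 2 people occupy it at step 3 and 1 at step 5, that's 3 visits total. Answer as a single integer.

Answer: 0

Derivation:
Step 0: p0@(0,3) p1@(0,1) p2@(3,1) -> at (4,0): 0 [-], cum=0
Step 1: p0@(1,3) p1@(1,1) p2@ESC -> at (4,0): 0 [-], cum=0
Step 2: p0@(2,3) p1@(2,1) p2@ESC -> at (4,0): 0 [-], cum=0
Step 3: p0@(2,2) p1@ESC p2@ESC -> at (4,0): 0 [-], cum=0
Step 4: p0@(2,1) p1@ESC p2@ESC -> at (4,0): 0 [-], cum=0
Step 5: p0@ESC p1@ESC p2@ESC -> at (4,0): 0 [-], cum=0
Total visits = 0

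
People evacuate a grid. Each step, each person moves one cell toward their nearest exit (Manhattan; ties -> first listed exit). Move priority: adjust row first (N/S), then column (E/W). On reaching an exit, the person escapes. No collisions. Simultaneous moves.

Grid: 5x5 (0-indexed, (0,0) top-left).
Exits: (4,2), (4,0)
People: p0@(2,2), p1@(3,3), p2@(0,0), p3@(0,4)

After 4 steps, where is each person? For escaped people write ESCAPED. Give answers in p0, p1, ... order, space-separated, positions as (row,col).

Step 1: p0:(2,2)->(3,2) | p1:(3,3)->(4,3) | p2:(0,0)->(1,0) | p3:(0,4)->(1,4)
Step 2: p0:(3,2)->(4,2)->EXIT | p1:(4,3)->(4,2)->EXIT | p2:(1,0)->(2,0) | p3:(1,4)->(2,4)
Step 3: p0:escaped | p1:escaped | p2:(2,0)->(3,0) | p3:(2,4)->(3,4)
Step 4: p0:escaped | p1:escaped | p2:(3,0)->(4,0)->EXIT | p3:(3,4)->(4,4)

ESCAPED ESCAPED ESCAPED (4,4)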